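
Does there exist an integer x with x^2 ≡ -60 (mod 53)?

yes

Reduce the numerator: -60 ≡ 46 (mod 53), so (-60/53) = (46/53).
Factor out 2: 46 = 2·23. Since 53 ≡ 5 (mod 8), (2/53) = -1. Now have -(23/53).
53 ≡ 1 (mod 4), so quadratic reciprocity gives (23/53) = (53/23). Reduce: 53 ≡ 7 (mod 23). Now have -(7/23).
Both 7 ≡ 3 and 23 ≡ 3 (mod 4), so reciprocity gives (7/23) = -(23/7). Reduce: 23 ≡ 2 (mod 7). Now have (2/7).
Factor out 2: 2 = 2. Since 7 ≡ 7 (mod 8), (2/7) = +1. Now have (1/7).
(1/7) = 1. Collecting the sign factors: 1.
The Legendre symbol is 1, so x^2 ≡ -60 (mod 53) has solution.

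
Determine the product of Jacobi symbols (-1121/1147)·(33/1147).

By multiplicativity, (-1121·33/1147) = (-1121/1147)·(33/1147).
First factor (-1121/1147):
Pull out -1: (-1121/1147) = (-1/1147)·(1121/1147). Since 1147 ≡ 3 (mod 4), (-1/1147) = -1. Now have -(1121/1147).
1121 ≡ 1 (mod 4), so quadratic reciprocity gives (1121/1147) = (1147/1121). Reduce: 1147 ≡ 26 (mod 1121). Now have -(26/1121).
Factor out 2: 26 = 2·13. Since 1121 ≡ 1 (mod 8), (2/1121) = +1. Now have -(13/1121).
13 ≡ 1 (mod 4), so quadratic reciprocity gives (13/1121) = (1121/13). Reduce: 1121 ≡ 3 (mod 13). Now have -(3/13).
13 ≡ 1 (mod 4), so quadratic reciprocity gives (3/13) = (13/3). Reduce: 13 ≡ 1 (mod 3). Now have -(1/3).
(1/3) = 1. Collecting the sign factors: -1.
Second factor (33/1147):
33 ≡ 1 (mod 4), so quadratic reciprocity gives (33/1147) = (1147/33). Reduce: 1147 ≡ 25 (mod 33). Now have (25/33).
25 ≡ 1 (mod 4), so quadratic reciprocity gives (25/33) = (33/25). Reduce: 33 ≡ 8 (mod 25). Now have (8/25).
Factor out 2: 8 = 2^3. Since 25 ≡ 1 (mod 8), (2/25) = +1, and (2/25)^3 = +1. Now have (1/25).
(1/25) = 1. Collecting the sign factors: 1.
Product: (-1)·(1) = -1.

-1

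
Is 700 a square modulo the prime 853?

Factor out 2: 700 = 2^2·175. Since 853 ≡ 5 (mod 8), (2|853) = -1, and (2|853)^2 = +1. Now have (175|853).
853 ≡ 1 (mod 4), so quadratic reciprocity gives (175|853) = (853|175). Reduce: 853 ≡ 153 (mod 175). Now have (153|175).
153 ≡ 1 (mod 4), so quadratic reciprocity gives (153|175) = (175|153). Reduce: 175 ≡ 22 (mod 153). Now have (22|153).
Factor out 2: 22 = 2·11. Since 153 ≡ 1 (mod 8), (2|153) = +1. Now have (11|153).
153 ≡ 1 (mod 4), so quadratic reciprocity gives (11|153) = (153|11). Reduce: 153 ≡ 10 (mod 11). Now have (10|11).
Factor out 2: 10 = 2·5. Since 11 ≡ 3 (mod 8), (2|11) = -1. Now have -(5|11).
5 ≡ 1 (mod 4), so quadratic reciprocity gives (5|11) = (11|5). Reduce: 11 ≡ 1 (mod 5). Now have -(1|5).
(1|5) = 1. Collecting the sign factors: -1.
(700|853) = -1, and 853 is prime, so 700 is not a quadratic residue mod 853.

no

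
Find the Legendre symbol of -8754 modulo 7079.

Reduce the numerator: -8754 ≡ 5404 (mod 7079), so (-8754|7079) = (5404|7079).
Factor out 2: 5404 = 2^2·1351. Since 7079 ≡ 7 (mod 8), (2|7079) = +1, and (2|7079)^2 = +1. Now have (1351|7079).
Both 1351 ≡ 3 and 7079 ≡ 3 (mod 4), so reciprocity gives (1351|7079) = -(7079|1351). Reduce: 7079 ≡ 324 (mod 1351). Now have -(324|1351).
Factor out 2: 324 = 2^2·81. Since 1351 ≡ 7 (mod 8), (2|1351) = +1, and (2|1351)^2 = +1. Now have -(81|1351).
81 ≡ 1 (mod 4), so quadratic reciprocity gives (81|1351) = (1351|81). Reduce: 1351 ≡ 55 (mod 81). Now have -(55|81).
81 ≡ 1 (mod 4), so quadratic reciprocity gives (55|81) = (81|55). Reduce: 81 ≡ 26 (mod 55). Now have -(26|55).
Factor out 2: 26 = 2·13. Since 55 ≡ 7 (mod 8), (2|55) = +1. Now have -(13|55).
13 ≡ 1 (mod 4), so quadratic reciprocity gives (13|55) = (55|13). Reduce: 55 ≡ 3 (mod 13). Now have -(3|13).
13 ≡ 1 (mod 4), so quadratic reciprocity gives (3|13) = (13|3). Reduce: 13 ≡ 1 (mod 3). Now have -(1|3).
(1|3) = 1. Collecting the sign factors: -1.

-1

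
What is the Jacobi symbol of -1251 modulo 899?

Pull out -1: (-1251/899) = (-1/899)·(1251/899). Since 899 ≡ 3 (mod 4), (-1/899) = -1. Now have -(1251/899).
Reduce the numerator: 1251 ≡ 352 (mod 899), so (1251/899) = (352/899).
Factor out 2: 352 = 2^5·11. Since 899 ≡ 3 (mod 8), (2/899) = -1, and (2/899)^5 = -1. Now have (11/899).
Both 11 ≡ 3 and 899 ≡ 3 (mod 4), so reciprocity gives (11/899) = -(899/11). Reduce: 899 ≡ 8 (mod 11). Now have -(8/11).
Factor out 2: 8 = 2^3. Since 11 ≡ 3 (mod 8), (2/11) = -1, and (2/11)^3 = -1. Now have (1/11).
(1/11) = 1. Collecting the sign factors: 1.

1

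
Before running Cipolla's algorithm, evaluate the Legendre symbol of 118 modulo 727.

(118|727)
  = (59|727)    [727 ≡ 7 mod 8 ⇒ (2|727) = +1]
  = -(727|59)    [QR: both ≡ 3 mod 4, sign flips]
  = -(19|59)    [727 ≡ 19 mod 59]
  = (59|19)    [QR: both ≡ 3 mod 4, sign flips]
  = (2|19)    [59 ≡ 2 mod 19]
  = -(1|19)    [19 ≡ 3 mod 8 ⇒ (2|19) = -1]
  = -1    [(1|19) = 1]

-1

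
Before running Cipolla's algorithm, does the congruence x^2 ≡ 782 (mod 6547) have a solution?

(782/6547)
  = -(391/6547)    [6547 ≡ 3 mod 8 ⇒ (2/6547) = -1]
  = (6547/391)    [QR: both ≡ 3 mod 4, sign flips]
  = (291/391)    [6547 ≡ 291 mod 391]
  = -(391/291)    [QR: both ≡ 3 mod 4, sign flips]
  = -(100/291)    [391 ≡ 100 mod 291]
  = -(25/291)    [291 ≡ 3 mod 8 ⇒ (2/291)^2 = +1]
  = -(291/25)    [QR: 25 ≡ 1 mod 4, sign kept]
  = -(16/25)    [291 ≡ 16 mod 25]
  = -(1/25)    [25 ≡ 1 mod 8 ⇒ (2/25)^4 = +1]
  = -1    [(1/25) = 1]
(782/6547) = -1, and 6547 is prime, so 782 is not a quadratic residue mod 6547.

no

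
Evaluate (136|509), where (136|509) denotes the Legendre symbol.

-1

(136|509)
  = -(17|509)    [509 ≡ 5 mod 8 ⇒ (2|509)^3 = -1]
  = -(509|17)    [QR: 17 ≡ 1 mod 4, sign kept]
  = -(16|17)    [509 ≡ 16 mod 17]
  = -(1|17)    [17 ≡ 1 mod 8 ⇒ (2|17)^4 = +1]
  = -1    [(1|17) = 1]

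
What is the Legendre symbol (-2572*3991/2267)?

By multiplicativity, (-2572·3991/2267) = (-2572/2267)·(3991/2267).
First factor (-2572/2267):
(-2572/2267)
  = (1962/2267)    [-2572 ≡ 1962 mod 2267]
  = -(981/2267)    [2267 ≡ 3 mod 8 ⇒ (2/2267) = -1]
  = -(2267/981)    [QR: 981 ≡ 1 mod 4, sign kept]
  = -(305/981)    [2267 ≡ 305 mod 981]
  = -(981/305)    [QR: 305 ≡ 1 mod 4, sign kept]
  = -(66/305)    [981 ≡ 66 mod 305]
  = -(33/305)    [305 ≡ 1 mod 8 ⇒ (2/305) = +1]
  = -(305/33)    [QR: 33 ≡ 1 mod 4, sign kept]
  = -(8/33)    [305 ≡ 8 mod 33]
  = -(1/33)    [33 ≡ 1 mod 8 ⇒ (2/33)^3 = +1]
  = -1    [(1/33) = 1]
Second factor (3991/2267):
(3991/2267)
  = (1724/2267)    [3991 ≡ 1724 mod 2267]
  = (431/2267)    [2267 ≡ 3 mod 8 ⇒ (2/2267)^2 = +1]
  = -(2267/431)    [QR: both ≡ 3 mod 4, sign flips]
  = -(112/431)    [2267 ≡ 112 mod 431]
  = -(7/431)    [431 ≡ 7 mod 8 ⇒ (2/431)^4 = +1]
  = (431/7)    [QR: both ≡ 3 mod 4, sign flips]
  = (4/7)    [431 ≡ 4 mod 7]
  = (1/7)    [7 ≡ 7 mod 8 ⇒ (2/7)^2 = +1]
  = 1    [(1/7) = 1]
Product: (-1)·(1) = -1.

-1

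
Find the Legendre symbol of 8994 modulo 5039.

Reduce the numerator: 8994 ≡ 3955 (mod 5039), so (8994/5039) = (3955/5039).
Both 3955 ≡ 3 and 5039 ≡ 3 (mod 4), so reciprocity gives (3955/5039) = -(5039/3955). Reduce: 5039 ≡ 1084 (mod 3955). Now have -(1084/3955).
Factor out 2: 1084 = 2^2·271. Since 3955 ≡ 3 (mod 8), (2/3955) = -1, and (2/3955)^2 = +1. Now have -(271/3955).
Both 271 ≡ 3 and 3955 ≡ 3 (mod 4), so reciprocity gives (271/3955) = -(3955/271). Reduce: 3955 ≡ 161 (mod 271). Now have (161/271).
161 ≡ 1 (mod 4), so quadratic reciprocity gives (161/271) = (271/161). Reduce: 271 ≡ 110 (mod 161). Now have (110/161).
Factor out 2: 110 = 2·55. Since 161 ≡ 1 (mod 8), (2/161) = +1. Now have (55/161).
161 ≡ 1 (mod 4), so quadratic reciprocity gives (55/161) = (161/55). Reduce: 161 ≡ 51 (mod 55). Now have (51/55).
Both 51 ≡ 3 and 55 ≡ 3 (mod 4), so reciprocity gives (51/55) = -(55/51). Reduce: 55 ≡ 4 (mod 51). Now have -(4/51).
Factor out 2: 4 = 2^2. Since 51 ≡ 3 (mod 8), (2/51) = -1, and (2/51)^2 = +1. Now have -(1/51).
(1/51) = 1. Collecting the sign factors: -1.

-1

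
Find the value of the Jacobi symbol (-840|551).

(-840|551)
  = (262|551)    [-840 ≡ 262 mod 551]
  = (131|551)    [551 ≡ 7 mod 8 ⇒ (2|551) = +1]
  = -(551|131)    [QR: both ≡ 3 mod 4, sign flips]
  = -(27|131)    [551 ≡ 27 mod 131]
  = (131|27)    [QR: both ≡ 3 mod 4, sign flips]
  = (23|27)    [131 ≡ 23 mod 27]
  = -(27|23)    [QR: both ≡ 3 mod 4, sign flips]
  = -(4|23)    [27 ≡ 4 mod 23]
  = -(1|23)    [23 ≡ 7 mod 8 ⇒ (2|23)^2 = +1]
  = -1    [(1|23) = 1]

-1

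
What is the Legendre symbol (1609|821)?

1

Reduce the numerator: 1609 ≡ 788 (mod 821), so (1609|821) = (788|821).
Factor out 2: 788 = 2^2·197. Since 821 ≡ 5 (mod 8), (2|821) = -1, and (2|821)^2 = +1. Now have (197|821).
197 ≡ 1 (mod 4), so quadratic reciprocity gives (197|821) = (821|197). Reduce: 821 ≡ 33 (mod 197). Now have (33|197).
33 ≡ 1 (mod 4), so quadratic reciprocity gives (33|197) = (197|33). Reduce: 197 ≡ 32 (mod 33). Now have (32|33).
Factor out 2: 32 = 2^5. Since 33 ≡ 1 (mod 8), (2|33) = +1, and (2|33)^5 = +1. Now have (1|33).
(1|33) = 1. Collecting the sign factors: 1.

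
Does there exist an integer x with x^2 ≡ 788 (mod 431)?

yes

(788/431)
  = (357/431)    [788 ≡ 357 mod 431]
  = (431/357)    [QR: 357 ≡ 1 mod 4, sign kept]
  = (74/357)    [431 ≡ 74 mod 357]
  = -(37/357)    [357 ≡ 5 mod 8 ⇒ (2/357) = -1]
  = -(357/37)    [QR: 37 ≡ 1 mod 4, sign kept]
  = -(24/37)    [357 ≡ 24 mod 37]
  = (3/37)    [37 ≡ 5 mod 8 ⇒ (2/37)^3 = -1]
  = (37/3)    [QR: 37 ≡ 1 mod 4, sign kept]
  = (1/3)    [37 ≡ 1 mod 3]
  = 1    [(1/3) = 1]
The Legendre symbol is 1, so x^2 ≡ 788 (mod 431) has solution.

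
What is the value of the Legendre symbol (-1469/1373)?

1

Reduce the numerator: -1469 ≡ 1277 (mod 1373), so (-1469/1373) = (1277/1373).
1277 ≡ 1 (mod 4), so quadratic reciprocity gives (1277/1373) = (1373/1277). Reduce: 1373 ≡ 96 (mod 1277). Now have (96/1277).
Factor out 2: 96 = 2^5·3. Since 1277 ≡ 5 (mod 8), (2/1277) = -1, and (2/1277)^5 = -1. Now have -(3/1277).
1277 ≡ 1 (mod 4), so quadratic reciprocity gives (3/1277) = (1277/3). Reduce: 1277 ≡ 2 (mod 3). Now have -(2/3).
Factor out 2: 2 = 2. Since 3 ≡ 3 (mod 8), (2/3) = -1. Now have (1/3).
(1/3) = 1. Collecting the sign factors: 1.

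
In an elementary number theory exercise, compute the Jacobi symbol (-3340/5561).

1

(-3340/5561)
  = (3340/5561)    [5561 ≡ 1 mod 4 ⇒ (-1/5561) = +1]
  = (835/5561)    [5561 ≡ 1 mod 8 ⇒ (2/5561)^2 = +1]
  = (5561/835)    [QR: 5561 ≡ 1 mod 4, sign kept]
  = (551/835)    [5561 ≡ 551 mod 835]
  = -(835/551)    [QR: both ≡ 3 mod 4, sign flips]
  = -(284/551)    [835 ≡ 284 mod 551]
  = -(71/551)    [551 ≡ 7 mod 8 ⇒ (2/551)^2 = +1]
  = (551/71)    [QR: both ≡ 3 mod 4, sign flips]
  = (54/71)    [551 ≡ 54 mod 71]
  = (27/71)    [71 ≡ 7 mod 8 ⇒ (2/71) = +1]
  = -(71/27)    [QR: both ≡ 3 mod 4, sign flips]
  = -(17/27)    [71 ≡ 17 mod 27]
  = -(27/17)    [QR: 17 ≡ 1 mod 4, sign kept]
  = -(10/17)    [27 ≡ 10 mod 17]
  = -(5/17)    [17 ≡ 1 mod 8 ⇒ (2/17) = +1]
  = -(17/5)    [QR: 5 ≡ 1 mod 4, sign kept]
  = -(2/5)    [17 ≡ 2 mod 5]
  = (1/5)    [5 ≡ 5 mod 8 ⇒ (2/5) = -1]
  = 1    [(1/5) = 1]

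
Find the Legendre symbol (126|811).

-1

Factor out 2: 126 = 2·63. Since 811 ≡ 3 (mod 8), (2|811) = -1. Now have -(63|811).
Both 63 ≡ 3 and 811 ≡ 3 (mod 4), so reciprocity gives (63|811) = -(811|63). Reduce: 811 ≡ 55 (mod 63). Now have (55|63).
Both 55 ≡ 3 and 63 ≡ 3 (mod 4), so reciprocity gives (55|63) = -(63|55). Reduce: 63 ≡ 8 (mod 55). Now have -(8|55).
Factor out 2: 8 = 2^3. Since 55 ≡ 7 (mod 8), (2|55) = +1, and (2|55)^3 = +1. Now have -(1|55).
(1|55) = 1. Collecting the sign factors: -1.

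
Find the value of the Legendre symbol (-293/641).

(-293/641)
  = (293/641)    [641 ≡ 1 mod 4 ⇒ (-1/641) = +1]
  = (641/293)    [QR: 293 ≡ 1 mod 4, sign kept]
  = (55/293)    [641 ≡ 55 mod 293]
  = (293/55)    [QR: 293 ≡ 1 mod 4, sign kept]
  = (18/55)    [293 ≡ 18 mod 55]
  = (9/55)    [55 ≡ 7 mod 8 ⇒ (2/55) = +1]
  = (55/9)    [QR: 9 ≡ 1 mod 4, sign kept]
  = (1/9)    [55 ≡ 1 mod 9]
  = 1    [(1/9) = 1]

1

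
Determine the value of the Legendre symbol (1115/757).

Reduce the numerator: 1115 ≡ 358 (mod 757), so (1115/757) = (358/757).
Factor out 2: 358 = 2·179. Since 757 ≡ 5 (mod 8), (2/757) = -1. Now have -(179/757).
757 ≡ 1 (mod 4), so quadratic reciprocity gives (179/757) = (757/179). Reduce: 757 ≡ 41 (mod 179). Now have -(41/179).
41 ≡ 1 (mod 4), so quadratic reciprocity gives (41/179) = (179/41). Reduce: 179 ≡ 15 (mod 41). Now have -(15/41).
41 ≡ 1 (mod 4), so quadratic reciprocity gives (15/41) = (41/15). Reduce: 41 ≡ 11 (mod 15). Now have -(11/15).
Both 11 ≡ 3 and 15 ≡ 3 (mod 4), so reciprocity gives (11/15) = -(15/11). Reduce: 15 ≡ 4 (mod 11). Now have (4/11).
Factor out 2: 4 = 2^2. Since 11 ≡ 3 (mod 8), (2/11) = -1, and (2/11)^2 = +1. Now have (1/11).
(1/11) = 1. Collecting the sign factors: 1.

1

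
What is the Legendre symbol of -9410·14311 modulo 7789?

-1

By multiplicativity, (-9410·14311/7789) = (-9410/7789)·(14311/7789).
First factor (-9410/7789):
Reduce the numerator: -9410 ≡ 6168 (mod 7789), so (-9410/7789) = (6168/7789).
Factor out 2: 6168 = 2^3·771. Since 7789 ≡ 5 (mod 8), (2/7789) = -1, and (2/7789)^3 = -1. Now have -(771/7789).
7789 ≡ 1 (mod 4), so quadratic reciprocity gives (771/7789) = (7789/771). Reduce: 7789 ≡ 79 (mod 771). Now have -(79/771).
Both 79 ≡ 3 and 771 ≡ 3 (mod 4), so reciprocity gives (79/771) = -(771/79). Reduce: 771 ≡ 60 (mod 79). Now have (60/79).
Factor out 2: 60 = 2^2·15. Since 79 ≡ 7 (mod 8), (2/79) = +1, and (2/79)^2 = +1. Now have (15/79).
Both 15 ≡ 3 and 79 ≡ 3 (mod 4), so reciprocity gives (15/79) = -(79/15). Reduce: 79 ≡ 4 (mod 15). Now have -(4/15).
Factor out 2: 4 = 2^2. Since 15 ≡ 7 (mod 8), (2/15) = +1, and (2/15)^2 = +1. Now have -(1/15).
(1/15) = 1. Collecting the sign factors: -1.
Second factor (14311/7789):
Reduce the numerator: 14311 ≡ 6522 (mod 7789), so (14311/7789) = (6522/7789).
Factor out 2: 6522 = 2·3261. Since 7789 ≡ 5 (mod 8), (2/7789) = -1. Now have -(3261/7789).
3261 ≡ 1 (mod 4), so quadratic reciprocity gives (3261/7789) = (7789/3261). Reduce: 7789 ≡ 1267 (mod 3261). Now have -(1267/3261).
3261 ≡ 1 (mod 4), so quadratic reciprocity gives (1267/3261) = (3261/1267). Reduce: 3261 ≡ 727 (mod 1267). Now have -(727/1267).
Both 727 ≡ 3 and 1267 ≡ 3 (mod 4), so reciprocity gives (727/1267) = -(1267/727). Reduce: 1267 ≡ 540 (mod 727). Now have (540/727).
Factor out 2: 540 = 2^2·135. Since 727 ≡ 7 (mod 8), (2/727) = +1, and (2/727)^2 = +1. Now have (135/727).
Both 135 ≡ 3 and 727 ≡ 3 (mod 4), so reciprocity gives (135/727) = -(727/135). Reduce: 727 ≡ 52 (mod 135). Now have -(52/135).
Factor out 2: 52 = 2^2·13. Since 135 ≡ 7 (mod 8), (2/135) = +1, and (2/135)^2 = +1. Now have -(13/135).
13 ≡ 1 (mod 4), so quadratic reciprocity gives (13/135) = (135/13). Reduce: 135 ≡ 5 (mod 13). Now have -(5/13).
5 ≡ 1 (mod 4), so quadratic reciprocity gives (5/13) = (13/5). Reduce: 13 ≡ 3 (mod 5). Now have -(3/5).
5 ≡ 1 (mod 4), so quadratic reciprocity gives (3/5) = (5/3). Reduce: 5 ≡ 2 (mod 3). Now have -(2/3).
Factor out 2: 2 = 2. Since 3 ≡ 3 (mod 8), (2/3) = -1. Now have (1/3).
(1/3) = 1. Collecting the sign factors: 1.
Product: (-1)·(1) = -1.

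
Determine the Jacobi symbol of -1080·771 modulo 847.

By multiplicativity, (-1080·771/847) = (-1080/847)·(771/847).
First factor (-1080/847):
(-1080/847)
  = (614/847)    [-1080 ≡ 614 mod 847]
  = (307/847)    [847 ≡ 7 mod 8 ⇒ (2/847) = +1]
  = -(847/307)    [QR: both ≡ 3 mod 4, sign flips]
  = -(233/307)    [847 ≡ 233 mod 307]
  = -(307/233)    [QR: 233 ≡ 1 mod 4, sign kept]
  = -(74/233)    [307 ≡ 74 mod 233]
  = -(37/233)    [233 ≡ 1 mod 8 ⇒ (2/233) = +1]
  = -(233/37)    [QR: 37 ≡ 1 mod 4, sign kept]
  = -(11/37)    [233 ≡ 11 mod 37]
  = -(37/11)    [QR: 37 ≡ 1 mod 4, sign kept]
  = -(4/11)    [37 ≡ 4 mod 11]
  = -(1/11)    [11 ≡ 3 mod 8 ⇒ (2/11)^2 = +1]
  = -1    [(1/11) = 1]
Second factor (771/847):
(771/847)
  = -(847/771)    [QR: both ≡ 3 mod 4, sign flips]
  = -(76/771)    [847 ≡ 76 mod 771]
  = -(19/771)    [771 ≡ 3 mod 8 ⇒ (2/771)^2 = +1]
  = (771/19)    [QR: both ≡ 3 mod 4, sign flips]
  = (11/19)    [771 ≡ 11 mod 19]
  = -(19/11)    [QR: both ≡ 3 mod 4, sign flips]
  = -(8/11)    [19 ≡ 8 mod 11]
  = (1/11)    [11 ≡ 3 mod 8 ⇒ (2/11)^3 = -1]
  = 1    [(1/11) = 1]
Product: (-1)·(1) = -1.

-1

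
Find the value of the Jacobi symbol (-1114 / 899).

Reduce the numerator: -1114 ≡ 684 (mod 899), so (-1114 / 899) = (684 / 899).
Factor out 2: 684 = 2^2·171. Since 899 ≡ 3 (mod 8), (2 / 899) = -1, and (2 / 899)^2 = +1. Now have (171 / 899).
Both 171 ≡ 3 and 899 ≡ 3 (mod 4), so reciprocity gives (171 / 899) = -(899 / 171). Reduce: 899 ≡ 44 (mod 171). Now have -(44 / 171).
Factor out 2: 44 = 2^2·11. Since 171 ≡ 3 (mod 8), (2 / 171) = -1, and (2 / 171)^2 = +1. Now have -(11 / 171).
Both 11 ≡ 3 and 171 ≡ 3 (mod 4), so reciprocity gives (11 / 171) = -(171 / 11). Reduce: 171 ≡ 6 (mod 11). Now have (6 / 11).
Factor out 2: 6 = 2·3. Since 11 ≡ 3 (mod 8), (2 / 11) = -1. Now have -(3 / 11).
Both 3 ≡ 3 and 11 ≡ 3 (mod 4), so reciprocity gives (3 / 11) = -(11 / 3). Reduce: 11 ≡ 2 (mod 3). Now have (2 / 3).
Factor out 2: 2 = 2. Since 3 ≡ 3 (mod 8), (2 / 3) = -1. Now have -(1 / 3).
(1 / 3) = 1. Collecting the sign factors: -1.

-1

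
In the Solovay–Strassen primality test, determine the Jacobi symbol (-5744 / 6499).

1

(-5744 / 6499)
  = (755 / 6499)    [-5744 ≡ 755 mod 6499]
  = -(6499 / 755)    [QR: both ≡ 3 mod 4, sign flips]
  = -(459 / 755)    [6499 ≡ 459 mod 755]
  = (755 / 459)    [QR: both ≡ 3 mod 4, sign flips]
  = (296 / 459)    [755 ≡ 296 mod 459]
  = -(37 / 459)    [459 ≡ 3 mod 8 ⇒ (2 / 459)^3 = -1]
  = -(459 / 37)    [QR: 37 ≡ 1 mod 4, sign kept]
  = -(15 / 37)    [459 ≡ 15 mod 37]
  = -(37 / 15)    [QR: 37 ≡ 1 mod 4, sign kept]
  = -(7 / 15)    [37 ≡ 7 mod 15]
  = (15 / 7)    [QR: both ≡ 3 mod 4, sign flips]
  = (1 / 7)    [15 ≡ 1 mod 7]
  = 1    [(1 / 7) = 1]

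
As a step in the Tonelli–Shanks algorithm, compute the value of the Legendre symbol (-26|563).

Pull out -1: (-26|563) = (-1|563)·(26|563). Since 563 ≡ 3 (mod 4), (-1|563) = -1. Now have -(26|563).
Factor out 2: 26 = 2·13. Since 563 ≡ 3 (mod 8), (2|563) = -1. Now have (13|563).
13 ≡ 1 (mod 4), so quadratic reciprocity gives (13|563) = (563|13). Reduce: 563 ≡ 4 (mod 13). Now have (4|13).
Factor out 2: 4 = 2^2. Since 13 ≡ 5 (mod 8), (2|13) = -1, and (2|13)^2 = +1. Now have (1|13).
(1|13) = 1. Collecting the sign factors: 1.

1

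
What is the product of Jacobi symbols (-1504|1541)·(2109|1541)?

By multiplicativity, (-1504·2109|1541) = (-1504|1541)·(2109|1541).
First factor (-1504|1541):
Pull out -1: (-1504|1541) = (-1|1541)·(1504|1541). Since 1541 ≡ 1 (mod 4), (-1|1541) = +1. Now have (1504|1541).
Factor out 2: 1504 = 2^5·47. Since 1541 ≡ 5 (mod 8), (2|1541) = -1, and (2|1541)^5 = -1. Now have -(47|1541).
1541 ≡ 1 (mod 4), so quadratic reciprocity gives (47|1541) = (1541|47). Reduce: 1541 ≡ 37 (mod 47). Now have -(37|47).
37 ≡ 1 (mod 4), so quadratic reciprocity gives (37|47) = (47|37). Reduce: 47 ≡ 10 (mod 37). Now have -(10|37).
Factor out 2: 10 = 2·5. Since 37 ≡ 5 (mod 8), (2|37) = -1. Now have (5|37).
5 ≡ 1 (mod 4), so quadratic reciprocity gives (5|37) = (37|5). Reduce: 37 ≡ 2 (mod 5). Now have (2|5).
Factor out 2: 2 = 2. Since 5 ≡ 5 (mod 8), (2|5) = -1. Now have -(1|5).
(1|5) = 1. Collecting the sign factors: -1.
Second factor (2109|1541):
Reduce the numerator: 2109 ≡ 568 (mod 1541), so (2109|1541) = (568|1541).
Factor out 2: 568 = 2^3·71. Since 1541 ≡ 5 (mod 8), (2|1541) = -1, and (2|1541)^3 = -1. Now have -(71|1541).
1541 ≡ 1 (mod 4), so quadratic reciprocity gives (71|1541) = (1541|71). Reduce: 1541 ≡ 50 (mod 71). Now have -(50|71).
Factor out 2: 50 = 2·25. Since 71 ≡ 7 (mod 8), (2|71) = +1. Now have -(25|71).
25 ≡ 1 (mod 4), so quadratic reciprocity gives (25|71) = (71|25). Reduce: 71 ≡ 21 (mod 25). Now have -(21|25).
21 ≡ 1 (mod 4), so quadratic reciprocity gives (21|25) = (25|21). Reduce: 25 ≡ 4 (mod 21). Now have -(4|21).
Factor out 2: 4 = 2^2. Since 21 ≡ 5 (mod 8), (2|21) = -1, and (2|21)^2 = +1. Now have -(1|21).
(1|21) = 1. Collecting the sign factors: -1.
Product: (-1)·(-1) = 1.

1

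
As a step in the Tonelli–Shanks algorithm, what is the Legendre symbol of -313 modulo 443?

Pull out -1: (-313 / 443) = (-1 / 443)·(313 / 443). Since 443 ≡ 3 (mod 4), (-1 / 443) = -1. Now have -(313 / 443).
313 ≡ 1 (mod 4), so quadratic reciprocity gives (313 / 443) = (443 / 313). Reduce: 443 ≡ 130 (mod 313). Now have -(130 / 313).
Factor out 2: 130 = 2·65. Since 313 ≡ 1 (mod 8), (2 / 313) = +1. Now have -(65 / 313).
65 ≡ 1 (mod 4), so quadratic reciprocity gives (65 / 313) = (313 / 65). Reduce: 313 ≡ 53 (mod 65). Now have -(53 / 65).
53 ≡ 1 (mod 4), so quadratic reciprocity gives (53 / 65) = (65 / 53). Reduce: 65 ≡ 12 (mod 53). Now have -(12 / 53).
Factor out 2: 12 = 2^2·3. Since 53 ≡ 5 (mod 8), (2 / 53) = -1, and (2 / 53)^2 = +1. Now have -(3 / 53).
53 ≡ 1 (mod 4), so quadratic reciprocity gives (3 / 53) = (53 / 3). Reduce: 53 ≡ 2 (mod 3). Now have -(2 / 3).
Factor out 2: 2 = 2. Since 3 ≡ 3 (mod 8), (2 / 3) = -1. Now have (1 / 3).
(1 / 3) = 1. Collecting the sign factors: 1.

1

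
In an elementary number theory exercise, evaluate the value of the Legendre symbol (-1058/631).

-1

(-1058/631)
  = -(1058/631)    [631 ≡ 3 mod 4 ⇒ (-1/631) = -1]
  = -(427/631)    [1058 ≡ 427 mod 631]
  = (631/427)    [QR: both ≡ 3 mod 4, sign flips]
  = (204/427)    [631 ≡ 204 mod 427]
  = (51/427)    [427 ≡ 3 mod 8 ⇒ (2/427)^2 = +1]
  = -(427/51)    [QR: both ≡ 3 mod 4, sign flips]
  = -(19/51)    [427 ≡ 19 mod 51]
  = (51/19)    [QR: both ≡ 3 mod 4, sign flips]
  = (13/19)    [51 ≡ 13 mod 19]
  = (19/13)    [QR: 13 ≡ 1 mod 4, sign kept]
  = (6/13)    [19 ≡ 6 mod 13]
  = -(3/13)    [13 ≡ 5 mod 8 ⇒ (2/13) = -1]
  = -(13/3)    [QR: 13 ≡ 1 mod 4, sign kept]
  = -(1/3)    [13 ≡ 1 mod 3]
  = -1    [(1/3) = 1]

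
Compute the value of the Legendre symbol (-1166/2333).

-1

(-1166/2333)
  = (1167/2333)    [-1166 ≡ 1167 mod 2333]
  = (2333/1167)    [QR: 2333 ≡ 1 mod 4, sign kept]
  = (1166/1167)    [2333 ≡ 1166 mod 1167]
  = (583/1167)    [1167 ≡ 7 mod 8 ⇒ (2/1167) = +1]
  = -(1167/583)    [QR: both ≡ 3 mod 4, sign flips]
  = -(1/583)    [1167 ≡ 1 mod 583]
  = -1    [(1/583) = 1]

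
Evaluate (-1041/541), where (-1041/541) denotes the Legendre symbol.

(-1041/541)
  = (41/541)    [-1041 ≡ 41 mod 541]
  = (541/41)    [QR: 41 ≡ 1 mod 4, sign kept]
  = (8/41)    [541 ≡ 8 mod 41]
  = (1/41)    [41 ≡ 1 mod 8 ⇒ (2/41)^3 = +1]
  = 1    [(1/41) = 1]

1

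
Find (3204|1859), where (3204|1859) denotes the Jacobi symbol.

(3204|1859)
  = (1345|1859)    [3204 ≡ 1345 mod 1859]
  = (1859|1345)    [QR: 1345 ≡ 1 mod 4, sign kept]
  = (514|1345)    [1859 ≡ 514 mod 1345]
  = (257|1345)    [1345 ≡ 1 mod 8 ⇒ (2|1345) = +1]
  = (1345|257)    [QR: 257 ≡ 1 mod 4, sign kept]
  = (60|257)    [1345 ≡ 60 mod 257]
  = (15|257)    [257 ≡ 1 mod 8 ⇒ (2|257)^2 = +1]
  = (257|15)    [QR: 257 ≡ 1 mod 4, sign kept]
  = (2|15)    [257 ≡ 2 mod 15]
  = (1|15)    [15 ≡ 7 mod 8 ⇒ (2|15) = +1]
  = 1    [(1|15) = 1]

1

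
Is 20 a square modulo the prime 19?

Reduce the numerator: 20 ≡ 1 (mod 19), so (20|19) = (1|19).
(1|19) = 1. Collecting the sign factors: 1.
The Legendre symbol is 1, so x^2 ≡ 20 (mod 19) has solution.

yes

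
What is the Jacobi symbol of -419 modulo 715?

-1

(-419/715)
  = (296/715)    [-419 ≡ 296 mod 715]
  = -(37/715)    [715 ≡ 3 mod 8 ⇒ (2/715)^3 = -1]
  = -(715/37)    [QR: 37 ≡ 1 mod 4, sign kept]
  = -(12/37)    [715 ≡ 12 mod 37]
  = -(3/37)    [37 ≡ 5 mod 8 ⇒ (2/37)^2 = +1]
  = -(37/3)    [QR: 37 ≡ 1 mod 4, sign kept]
  = -(1/3)    [37 ≡ 1 mod 3]
  = -1    [(1/3) = 1]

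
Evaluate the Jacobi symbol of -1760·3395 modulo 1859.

0

By multiplicativity, (-1760·3395/1859) = (-1760/1859)·(3395/1859).
First factor (-1760/1859):
(-1760/1859)
  = (99/1859)    [-1760 ≡ 99 mod 1859]
  = -(1859/99)    [QR: both ≡ 3 mod 4, sign flips]
  = -(77/99)    [1859 ≡ 77 mod 99]
  = -(99/77)    [QR: 77 ≡ 1 mod 4, sign kept]
  = -(22/77)    [99 ≡ 22 mod 77]
  = (11/77)    [77 ≡ 5 mod 8 ⇒ (2/77) = -1]
  = (77/11)    [QR: 77 ≡ 1 mod 4, sign kept]
  = (0/11)    [77 ≡ 0 mod 11]
  = 0    [numerator 0, gcd > 1]
Second factor (3395/1859):
(3395/1859)
  = (1536/1859)    [3395 ≡ 1536 mod 1859]
  = -(3/1859)    [1859 ≡ 3 mod 8 ⇒ (2/1859)^9 = -1]
  = (1859/3)    [QR: both ≡ 3 mod 4, sign flips]
  = (2/3)    [1859 ≡ 2 mod 3]
  = -(1/3)    [3 ≡ 3 mod 8 ⇒ (2/3) = -1]
  = -1    [(1/3) = 1]
Product: (0)·(-1) = 0.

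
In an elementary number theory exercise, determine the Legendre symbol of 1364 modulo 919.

(1364/919)
  = (445/919)    [1364 ≡ 445 mod 919]
  = (919/445)    [QR: 445 ≡ 1 mod 4, sign kept]
  = (29/445)    [919 ≡ 29 mod 445]
  = (445/29)    [QR: 29 ≡ 1 mod 4, sign kept]
  = (10/29)    [445 ≡ 10 mod 29]
  = -(5/29)    [29 ≡ 5 mod 8 ⇒ (2/29) = -1]
  = -(29/5)    [QR: 5 ≡ 1 mod 4, sign kept]
  = -(4/5)    [29 ≡ 4 mod 5]
  = -(1/5)    [5 ≡ 5 mod 8 ⇒ (2/5)^2 = +1]
  = -1    [(1/5) = 1]

-1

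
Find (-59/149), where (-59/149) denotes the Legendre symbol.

(-59/149)
  = (59/149)    [149 ≡ 1 mod 4 ⇒ (-1/149) = +1]
  = (149/59)    [QR: 149 ≡ 1 mod 4, sign kept]
  = (31/59)    [149 ≡ 31 mod 59]
  = -(59/31)    [QR: both ≡ 3 mod 4, sign flips]
  = -(28/31)    [59 ≡ 28 mod 31]
  = -(7/31)    [31 ≡ 7 mod 8 ⇒ (2/31)^2 = +1]
  = (31/7)    [QR: both ≡ 3 mod 4, sign flips]
  = (3/7)    [31 ≡ 3 mod 7]
  = -(7/3)    [QR: both ≡ 3 mod 4, sign flips]
  = -(1/3)    [7 ≡ 1 mod 3]
  = -1    [(1/3) = 1]

-1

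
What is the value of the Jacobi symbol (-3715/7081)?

Reduce the numerator: -3715 ≡ 3366 (mod 7081), so (-3715/7081) = (3366/7081).
Factor out 2: 3366 = 2·1683. Since 7081 ≡ 1 (mod 8), (2/7081) = +1. Now have (1683/7081).
7081 ≡ 1 (mod 4), so quadratic reciprocity gives (1683/7081) = (7081/1683). Reduce: 7081 ≡ 349 (mod 1683). Now have (349/1683).
349 ≡ 1 (mod 4), so quadratic reciprocity gives (349/1683) = (1683/349). Reduce: 1683 ≡ 287 (mod 349). Now have (287/349).
349 ≡ 1 (mod 4), so quadratic reciprocity gives (287/349) = (349/287). Reduce: 349 ≡ 62 (mod 287). Now have (62/287).
Factor out 2: 62 = 2·31. Since 287 ≡ 7 (mod 8), (2/287) = +1. Now have (31/287).
Both 31 ≡ 3 and 287 ≡ 3 (mod 4), so reciprocity gives (31/287) = -(287/31). Reduce: 287 ≡ 8 (mod 31). Now have -(8/31).
Factor out 2: 8 = 2^3. Since 31 ≡ 7 (mod 8), (2/31) = +1, and (2/31)^3 = +1. Now have -(1/31).
(1/31) = 1. Collecting the sign factors: -1.

-1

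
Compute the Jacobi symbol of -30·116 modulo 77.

1

By multiplicativity, (-30·116 / 77) = (-30 / 77)·(116 / 77).
First factor (-30 / 77):
Pull out -1: (-30 / 77) = (-1 / 77)·(30 / 77). Since 77 ≡ 1 (mod 4), (-1 / 77) = +1. Now have (30 / 77).
Factor out 2: 30 = 2·15. Since 77 ≡ 5 (mod 8), (2 / 77) = -1. Now have -(15 / 77).
77 ≡ 1 (mod 4), so quadratic reciprocity gives (15 / 77) = (77 / 15). Reduce: 77 ≡ 2 (mod 15). Now have -(2 / 15).
Factor out 2: 2 = 2. Since 15 ≡ 7 (mod 8), (2 / 15) = +1. Now have -(1 / 15).
(1 / 15) = 1. Collecting the sign factors: -1.
Second factor (116 / 77):
Reduce the numerator: 116 ≡ 39 (mod 77), so (116 / 77) = (39 / 77).
77 ≡ 1 (mod 4), so quadratic reciprocity gives (39 / 77) = (77 / 39). Reduce: 77 ≡ 38 (mod 39). Now have (38 / 39).
Factor out 2: 38 = 2·19. Since 39 ≡ 7 (mod 8), (2 / 39) = +1. Now have (19 / 39).
Both 19 ≡ 3 and 39 ≡ 3 (mod 4), so reciprocity gives (19 / 39) = -(39 / 19). Reduce: 39 ≡ 1 (mod 19). Now have -(1 / 19).
(1 / 19) = 1. Collecting the sign factors: -1.
Product: (-1)·(-1) = 1.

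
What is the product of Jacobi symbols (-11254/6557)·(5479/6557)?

By multiplicativity, (-11254·5479/6557) = (-11254/6557)·(5479/6557).
First factor (-11254/6557):
Reduce the numerator: -11254 ≡ 1860 (mod 6557), so (-11254/6557) = (1860/6557).
Factor out 2: 1860 = 2^2·465. Since 6557 ≡ 5 (mod 8), (2/6557) = -1, and (2/6557)^2 = +1. Now have (465/6557).
465 ≡ 1 (mod 4), so quadratic reciprocity gives (465/6557) = (6557/465). Reduce: 6557 ≡ 47 (mod 465). Now have (47/465).
465 ≡ 1 (mod 4), so quadratic reciprocity gives (47/465) = (465/47). Reduce: 465 ≡ 42 (mod 47). Now have (42/47).
Factor out 2: 42 = 2·21. Since 47 ≡ 7 (mod 8), (2/47) = +1. Now have (21/47).
21 ≡ 1 (mod 4), so quadratic reciprocity gives (21/47) = (47/21). Reduce: 47 ≡ 5 (mod 21). Now have (5/21).
5 ≡ 1 (mod 4), so quadratic reciprocity gives (5/21) = (21/5). Reduce: 21 ≡ 1 (mod 5). Now have (1/5).
(1/5) = 1. Collecting the sign factors: 1.
Second factor (5479/6557):
6557 ≡ 1 (mod 4), so quadratic reciprocity gives (5479/6557) = (6557/5479). Reduce: 6557 ≡ 1078 (mod 5479). Now have (1078/5479).
Factor out 2: 1078 = 2·539. Since 5479 ≡ 7 (mod 8), (2/5479) = +1. Now have (539/5479).
Both 539 ≡ 3 and 5479 ≡ 3 (mod 4), so reciprocity gives (539/5479) = -(5479/539). Reduce: 5479 ≡ 89 (mod 539). Now have -(89/539).
89 ≡ 1 (mod 4), so quadratic reciprocity gives (89/539) = (539/89). Reduce: 539 ≡ 5 (mod 89). Now have -(5/89).
5 ≡ 1 (mod 4), so quadratic reciprocity gives (5/89) = (89/5). Reduce: 89 ≡ 4 (mod 5). Now have -(4/5).
Factor out 2: 4 = 2^2. Since 5 ≡ 5 (mod 8), (2/5) = -1, and (2/5)^2 = +1. Now have -(1/5).
(1/5) = 1. Collecting the sign factors: -1.
Product: (1)·(-1) = -1.

-1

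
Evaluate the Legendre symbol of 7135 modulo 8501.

1

(7135/8501)
  = (8501/7135)    [QR: 8501 ≡ 1 mod 4, sign kept]
  = (1366/7135)    [8501 ≡ 1366 mod 7135]
  = (683/7135)    [7135 ≡ 7 mod 8 ⇒ (2/7135) = +1]
  = -(7135/683)    [QR: both ≡ 3 mod 4, sign flips]
  = -(305/683)    [7135 ≡ 305 mod 683]
  = -(683/305)    [QR: 305 ≡ 1 mod 4, sign kept]
  = -(73/305)    [683 ≡ 73 mod 305]
  = -(305/73)    [QR: 73 ≡ 1 mod 4, sign kept]
  = -(13/73)    [305 ≡ 13 mod 73]
  = -(73/13)    [QR: 13 ≡ 1 mod 4, sign kept]
  = -(8/13)    [73 ≡ 8 mod 13]
  = (1/13)    [13 ≡ 5 mod 8 ⇒ (2/13)^3 = -1]
  = 1    [(1/13) = 1]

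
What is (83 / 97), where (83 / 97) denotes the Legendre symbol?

97 ≡ 1 (mod 4), so quadratic reciprocity gives (83 / 97) = (97 / 83). Reduce: 97 ≡ 14 (mod 83). Now have (14 / 83).
Factor out 2: 14 = 2·7. Since 83 ≡ 3 (mod 8), (2 / 83) = -1. Now have -(7 / 83).
Both 7 ≡ 3 and 83 ≡ 3 (mod 4), so reciprocity gives (7 / 83) = -(83 / 7). Reduce: 83 ≡ 6 (mod 7). Now have (6 / 7).
Factor out 2: 6 = 2·3. Since 7 ≡ 7 (mod 8), (2 / 7) = +1. Now have (3 / 7).
Both 3 ≡ 3 and 7 ≡ 3 (mod 4), so reciprocity gives (3 / 7) = -(7 / 3). Reduce: 7 ≡ 1 (mod 3). Now have -(1 / 3).
(1 / 3) = 1. Collecting the sign factors: -1.

-1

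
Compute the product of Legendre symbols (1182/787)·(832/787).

By multiplicativity, (1182·832/787) = (1182/787)·(832/787).
First factor (1182/787):
Reduce the numerator: 1182 ≡ 395 (mod 787), so (1182/787) = (395/787).
Both 395 ≡ 3 and 787 ≡ 3 (mod 4), so reciprocity gives (395/787) = -(787/395). Reduce: 787 ≡ 392 (mod 395). Now have -(392/395).
Factor out 2: 392 = 2^3·49. Since 395 ≡ 3 (mod 8), (2/395) = -1, and (2/395)^3 = -1. Now have (49/395).
49 ≡ 1 (mod 4), so quadratic reciprocity gives (49/395) = (395/49). Reduce: 395 ≡ 3 (mod 49). Now have (3/49).
49 ≡ 1 (mod 4), so quadratic reciprocity gives (3/49) = (49/3). Reduce: 49 ≡ 1 (mod 3). Now have (1/3).
(1/3) = 1. Collecting the sign factors: 1.
Second factor (832/787):
Reduce the numerator: 832 ≡ 45 (mod 787), so (832/787) = (45/787).
45 ≡ 1 (mod 4), so quadratic reciprocity gives (45/787) = (787/45). Reduce: 787 ≡ 22 (mod 45). Now have (22/45).
Factor out 2: 22 = 2·11. Since 45 ≡ 5 (mod 8), (2/45) = -1. Now have -(11/45).
45 ≡ 1 (mod 4), so quadratic reciprocity gives (11/45) = (45/11). Reduce: 45 ≡ 1 (mod 11). Now have -(1/11).
(1/11) = 1. Collecting the sign factors: -1.
Product: (1)·(-1) = -1.

-1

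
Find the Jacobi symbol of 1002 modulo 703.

(1002/703)
  = (299/703)    [1002 ≡ 299 mod 703]
  = -(703/299)    [QR: both ≡ 3 mod 4, sign flips]
  = -(105/299)    [703 ≡ 105 mod 299]
  = -(299/105)    [QR: 105 ≡ 1 mod 4, sign kept]
  = -(89/105)    [299 ≡ 89 mod 105]
  = -(105/89)    [QR: 89 ≡ 1 mod 4, sign kept]
  = -(16/89)    [105 ≡ 16 mod 89]
  = -(1/89)    [89 ≡ 1 mod 8 ⇒ (2/89)^4 = +1]
  = -1    [(1/89) = 1]

-1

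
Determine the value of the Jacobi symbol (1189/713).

-1

Reduce the numerator: 1189 ≡ 476 (mod 713), so (1189/713) = (476/713).
Factor out 2: 476 = 2^2·119. Since 713 ≡ 1 (mod 8), (2/713) = +1, and (2/713)^2 = +1. Now have (119/713).
713 ≡ 1 (mod 4), so quadratic reciprocity gives (119/713) = (713/119). Reduce: 713 ≡ 118 (mod 119). Now have (118/119).
Factor out 2: 118 = 2·59. Since 119 ≡ 7 (mod 8), (2/119) = +1. Now have (59/119).
Both 59 ≡ 3 and 119 ≡ 3 (mod 4), so reciprocity gives (59/119) = -(119/59). Reduce: 119 ≡ 1 (mod 59). Now have -(1/59).
(1/59) = 1. Collecting the sign factors: -1.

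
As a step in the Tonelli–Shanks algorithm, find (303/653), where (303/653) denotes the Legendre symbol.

-1

(303/653)
  = (653/303)    [QR: 653 ≡ 1 mod 4, sign kept]
  = (47/303)    [653 ≡ 47 mod 303]
  = -(303/47)    [QR: both ≡ 3 mod 4, sign flips]
  = -(21/47)    [303 ≡ 21 mod 47]
  = -(47/21)    [QR: 21 ≡ 1 mod 4, sign kept]
  = -(5/21)    [47 ≡ 5 mod 21]
  = -(21/5)    [QR: 5 ≡ 1 mod 4, sign kept]
  = -(1/5)    [21 ≡ 1 mod 5]
  = -1    [(1/5) = 1]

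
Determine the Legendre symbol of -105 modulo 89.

1

(-105|89)
  = (73|89)    [-105 ≡ 73 mod 89]
  = (89|73)    [QR: 73 ≡ 1 mod 4, sign kept]
  = (16|73)    [89 ≡ 16 mod 73]
  = (1|73)    [73 ≡ 1 mod 8 ⇒ (2|73)^4 = +1]
  = 1    [(1|73) = 1]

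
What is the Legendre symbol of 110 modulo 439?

(110/439)
  = (55/439)    [439 ≡ 7 mod 8 ⇒ (2/439) = +1]
  = -(439/55)    [QR: both ≡ 3 mod 4, sign flips]
  = -(54/55)    [439 ≡ 54 mod 55]
  = -(27/55)    [55 ≡ 7 mod 8 ⇒ (2/55) = +1]
  = (55/27)    [QR: both ≡ 3 mod 4, sign flips]
  = (1/27)    [55 ≡ 1 mod 27]
  = 1    [(1/27) = 1]

1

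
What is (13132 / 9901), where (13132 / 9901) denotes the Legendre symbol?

-1

(13132 / 9901)
  = (3231 / 9901)    [13132 ≡ 3231 mod 9901]
  = (9901 / 3231)    [QR: 9901 ≡ 1 mod 4, sign kept]
  = (208 / 3231)    [9901 ≡ 208 mod 3231]
  = (13 / 3231)    [3231 ≡ 7 mod 8 ⇒ (2 / 3231)^4 = +1]
  = (3231 / 13)    [QR: 13 ≡ 1 mod 4, sign kept]
  = (7 / 13)    [3231 ≡ 7 mod 13]
  = (13 / 7)    [QR: 13 ≡ 1 mod 4, sign kept]
  = (6 / 7)    [13 ≡ 6 mod 7]
  = (3 / 7)    [7 ≡ 7 mod 8 ⇒ (2 / 7) = +1]
  = -(7 / 3)    [QR: both ≡ 3 mod 4, sign flips]
  = -(1 / 3)    [7 ≡ 1 mod 3]
  = -1    [(1 / 3) = 1]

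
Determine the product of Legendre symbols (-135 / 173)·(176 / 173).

By multiplicativity, (-135·176 / 173) = (-135 / 173)·(176 / 173).
First factor (-135 / 173):
(-135 / 173)
  = (38 / 173)    [-135 ≡ 38 mod 173]
  = -(19 / 173)    [173 ≡ 5 mod 8 ⇒ (2 / 173) = -1]
  = -(173 / 19)    [QR: 173 ≡ 1 mod 4, sign kept]
  = -(2 / 19)    [173 ≡ 2 mod 19]
  = (1 / 19)    [19 ≡ 3 mod 8 ⇒ (2 / 19) = -1]
  = 1    [(1 / 19) = 1]
Second factor (176 / 173):
(176 / 173)
  = (3 / 173)    [176 ≡ 3 mod 173]
  = (173 / 3)    [QR: 173 ≡ 1 mod 4, sign kept]
  = (2 / 3)    [173 ≡ 2 mod 3]
  = -(1 / 3)    [3 ≡ 3 mod 8 ⇒ (2 / 3) = -1]
  = -1    [(1 / 3) = 1]
Product: (1)·(-1) = -1.

-1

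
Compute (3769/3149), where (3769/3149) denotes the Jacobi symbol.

(3769/3149)
  = (620/3149)    [3769 ≡ 620 mod 3149]
  = (155/3149)    [3149 ≡ 5 mod 8 ⇒ (2/3149)^2 = +1]
  = (3149/155)    [QR: 3149 ≡ 1 mod 4, sign kept]
  = (49/155)    [3149 ≡ 49 mod 155]
  = (155/49)    [QR: 49 ≡ 1 mod 4, sign kept]
  = (8/49)    [155 ≡ 8 mod 49]
  = (1/49)    [49 ≡ 1 mod 8 ⇒ (2/49)^3 = +1]
  = 1    [(1/49) = 1]

1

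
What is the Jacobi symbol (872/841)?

1

Reduce the numerator: 872 ≡ 31 (mod 841), so (872/841) = (31/841).
841 ≡ 1 (mod 4), so quadratic reciprocity gives (31/841) = (841/31). Reduce: 841 ≡ 4 (mod 31). Now have (4/31).
Factor out 2: 4 = 2^2. Since 31 ≡ 7 (mod 8), (2/31) = +1, and (2/31)^2 = +1. Now have (1/31).
(1/31) = 1. Collecting the sign factors: 1.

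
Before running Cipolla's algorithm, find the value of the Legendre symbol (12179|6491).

Reduce the numerator: 12179 ≡ 5688 (mod 6491), so (12179|6491) = (5688|6491).
Factor out 2: 5688 = 2^3·711. Since 6491 ≡ 3 (mod 8), (2|6491) = -1, and (2|6491)^3 = -1. Now have -(711|6491).
Both 711 ≡ 3 and 6491 ≡ 3 (mod 4), so reciprocity gives (711|6491) = -(6491|711). Reduce: 6491 ≡ 92 (mod 711). Now have (92|711).
Factor out 2: 92 = 2^2·23. Since 711 ≡ 7 (mod 8), (2|711) = +1, and (2|711)^2 = +1. Now have (23|711).
Both 23 ≡ 3 and 711 ≡ 3 (mod 4), so reciprocity gives (23|711) = -(711|23). Reduce: 711 ≡ 21 (mod 23). Now have -(21|23).
21 ≡ 1 (mod 4), so quadratic reciprocity gives (21|23) = (23|21). Reduce: 23 ≡ 2 (mod 21). Now have -(2|21).
Factor out 2: 2 = 2. Since 21 ≡ 5 (mod 8), (2|21) = -1. Now have (1|21).
(1|21) = 1. Collecting the sign factors: 1.

1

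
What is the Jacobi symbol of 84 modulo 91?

0

(84/91)
  = (21/91)    [91 ≡ 3 mod 8 ⇒ (2/91)^2 = +1]
  = (91/21)    [QR: 21 ≡ 1 mod 4, sign kept]
  = (7/21)    [91 ≡ 7 mod 21]
  = (21/7)    [QR: 21 ≡ 1 mod 4, sign kept]
  = (0/7)    [21 ≡ 0 mod 7]
  = 0    [numerator 0, gcd > 1]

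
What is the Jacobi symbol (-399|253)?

1

(-399|253)
  = (107|253)    [-399 ≡ 107 mod 253]
  = (253|107)    [QR: 253 ≡ 1 mod 4, sign kept]
  = (39|107)    [253 ≡ 39 mod 107]
  = -(107|39)    [QR: both ≡ 3 mod 4, sign flips]
  = -(29|39)    [107 ≡ 29 mod 39]
  = -(39|29)    [QR: 29 ≡ 1 mod 4, sign kept]
  = -(10|29)    [39 ≡ 10 mod 29]
  = (5|29)    [29 ≡ 5 mod 8 ⇒ (2|29) = -1]
  = (29|5)    [QR: 5 ≡ 1 mod 4, sign kept]
  = (4|5)    [29 ≡ 4 mod 5]
  = (1|5)    [5 ≡ 5 mod 8 ⇒ (2|5)^2 = +1]
  = 1    [(1|5) = 1]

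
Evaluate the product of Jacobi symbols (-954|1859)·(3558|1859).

By multiplicativity, (-954·3558|1859) = (-954|1859)·(3558|1859).
First factor (-954|1859):
(-954|1859)
  = (905|1859)    [-954 ≡ 905 mod 1859]
  = (1859|905)    [QR: 905 ≡ 1 mod 4, sign kept]
  = (49|905)    [1859 ≡ 49 mod 905]
  = (905|49)    [QR: 49 ≡ 1 mod 4, sign kept]
  = (23|49)    [905 ≡ 23 mod 49]
  = (49|23)    [QR: 49 ≡ 1 mod 4, sign kept]
  = (3|23)    [49 ≡ 3 mod 23]
  = -(23|3)    [QR: both ≡ 3 mod 4, sign flips]
  = -(2|3)    [23 ≡ 2 mod 3]
  = (1|3)    [3 ≡ 3 mod 8 ⇒ (2|3) = -1]
  = 1    [(1|3) = 1]
Second factor (3558|1859):
(3558|1859)
  = (1699|1859)    [3558 ≡ 1699 mod 1859]
  = -(1859|1699)    [QR: both ≡ 3 mod 4, sign flips]
  = -(160|1699)    [1859 ≡ 160 mod 1699]
  = (5|1699)    [1699 ≡ 3 mod 8 ⇒ (2|1699)^5 = -1]
  = (1699|5)    [QR: 5 ≡ 1 mod 4, sign kept]
  = (4|5)    [1699 ≡ 4 mod 5]
  = (1|5)    [5 ≡ 5 mod 8 ⇒ (2|5)^2 = +1]
  = 1    [(1|5) = 1]
Product: (1)·(1) = 1.

1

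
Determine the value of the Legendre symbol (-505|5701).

Reduce the numerator: -505 ≡ 5196 (mod 5701), so (-505|5701) = (5196|5701).
Factor out 2: 5196 = 2^2·1299. Since 5701 ≡ 5 (mod 8), (2|5701) = -1, and (2|5701)^2 = +1. Now have (1299|5701).
5701 ≡ 1 (mod 4), so quadratic reciprocity gives (1299|5701) = (5701|1299). Reduce: 5701 ≡ 505 (mod 1299). Now have (505|1299).
505 ≡ 1 (mod 4), so quadratic reciprocity gives (505|1299) = (1299|505). Reduce: 1299 ≡ 289 (mod 505). Now have (289|505).
289 ≡ 1 (mod 4), so quadratic reciprocity gives (289|505) = (505|289). Reduce: 505 ≡ 216 (mod 289). Now have (216|289).
Factor out 2: 216 = 2^3·27. Since 289 ≡ 1 (mod 8), (2|289) = +1, and (2|289)^3 = +1. Now have (27|289).
289 ≡ 1 (mod 4), so quadratic reciprocity gives (27|289) = (289|27). Reduce: 289 ≡ 19 (mod 27). Now have (19|27).
Both 19 ≡ 3 and 27 ≡ 3 (mod 4), so reciprocity gives (19|27) = -(27|19). Reduce: 27 ≡ 8 (mod 19). Now have -(8|19).
Factor out 2: 8 = 2^3. Since 19 ≡ 3 (mod 8), (2|19) = -1, and (2|19)^3 = -1. Now have (1|19).
(1|19) = 1. Collecting the sign factors: 1.

1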